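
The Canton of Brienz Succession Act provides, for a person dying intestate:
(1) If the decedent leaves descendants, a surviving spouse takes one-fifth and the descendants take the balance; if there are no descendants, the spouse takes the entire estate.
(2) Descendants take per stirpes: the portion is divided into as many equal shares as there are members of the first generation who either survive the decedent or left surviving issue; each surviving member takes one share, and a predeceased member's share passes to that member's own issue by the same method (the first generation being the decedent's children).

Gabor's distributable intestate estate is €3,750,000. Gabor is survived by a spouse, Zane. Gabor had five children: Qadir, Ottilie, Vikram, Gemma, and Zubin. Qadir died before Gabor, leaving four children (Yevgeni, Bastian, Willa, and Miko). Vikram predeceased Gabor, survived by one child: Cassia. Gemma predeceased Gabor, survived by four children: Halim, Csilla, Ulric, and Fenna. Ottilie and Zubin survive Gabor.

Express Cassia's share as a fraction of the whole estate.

Cassia receives 4/25 of the estate.

Zane takes one-fifth of €3,750,000 = €750,000. The remaining €3,000,000 passes to the descendants.
The descendants' portion (€3,000,000) is divided into 5 shares of €600,000: Ottilie and Zubin each take €600,000; Qadir's €600,000 share passes to Qadir's issue; Vikram's €600,000 share passes to Vikram's issue; Gemma's €600,000 share passes to Gemma's issue.
Qadir's share (€600,000) is divided into 4 shares of €150,000: Yevgeni, Bastian, Willa, and Miko each take €150,000.
Vikram's share (€600,000) passes entirely to Cassia.
Gemma's share (€600,000) is divided into 4 shares of €150,000: Halim, Csilla, Ulric, and Fenna each take €150,000.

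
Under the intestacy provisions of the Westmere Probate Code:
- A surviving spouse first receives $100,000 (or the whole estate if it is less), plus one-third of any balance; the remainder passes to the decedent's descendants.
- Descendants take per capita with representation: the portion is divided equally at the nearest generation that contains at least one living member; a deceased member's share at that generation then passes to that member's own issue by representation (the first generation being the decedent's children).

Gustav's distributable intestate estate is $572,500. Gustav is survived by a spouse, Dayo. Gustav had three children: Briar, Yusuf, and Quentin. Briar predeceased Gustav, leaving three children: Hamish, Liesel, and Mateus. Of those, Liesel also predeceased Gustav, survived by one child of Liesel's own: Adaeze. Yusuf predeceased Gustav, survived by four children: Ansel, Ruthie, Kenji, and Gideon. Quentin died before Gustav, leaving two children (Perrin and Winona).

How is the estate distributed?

Dayo: $257,500; Hamish: $35,000; Adaeze: $35,000; Mateus: $35,000; Ansel: $35,000; Ruthie: $35,000; Kenji: $35,000; Gideon: $35,000; Perrin: $35,000; Winona: $35,000

Dayo first takes $100,000, leaving a balance of $472,500. Dayo then takes one-third of the balance ($157,500), for a total of $257,500. The remaining $315,000 passes to the descendants.
No child survives, so the initial division is made at the grandchildren's generation.
The descendants' portion ($315,000) is divided into 9 shares of $35,000: Hamish, Mateus, Ansel, Ruthie, Kenji, Gideon, Perrin, and Winona each take $35,000; Liesel's $35,000 share passes to Liesel's issue.
Liesel's share ($35,000) passes entirely to Adaeze.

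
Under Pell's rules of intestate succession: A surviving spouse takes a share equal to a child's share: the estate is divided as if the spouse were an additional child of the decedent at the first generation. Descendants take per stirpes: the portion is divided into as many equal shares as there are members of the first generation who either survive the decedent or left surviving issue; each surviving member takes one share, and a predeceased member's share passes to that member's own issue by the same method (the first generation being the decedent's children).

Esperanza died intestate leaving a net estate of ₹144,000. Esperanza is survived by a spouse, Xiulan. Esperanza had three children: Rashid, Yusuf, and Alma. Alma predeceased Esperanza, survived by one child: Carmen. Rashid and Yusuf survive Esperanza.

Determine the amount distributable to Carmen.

Carmen receives ₹36,000.

The spouse counts as an additional share at the children's level, so there are 4 primary shares of ₹36,000. Xiulan takes one such share (₹36,000).
The children's combined portion (₹108,000) is divided into 3 shares of ₹36,000: Rashid and Yusuf each take ₹36,000; Alma's ₹36,000 share passes to Alma's issue.
Alma's share (₹36,000) passes entirely to Carmen.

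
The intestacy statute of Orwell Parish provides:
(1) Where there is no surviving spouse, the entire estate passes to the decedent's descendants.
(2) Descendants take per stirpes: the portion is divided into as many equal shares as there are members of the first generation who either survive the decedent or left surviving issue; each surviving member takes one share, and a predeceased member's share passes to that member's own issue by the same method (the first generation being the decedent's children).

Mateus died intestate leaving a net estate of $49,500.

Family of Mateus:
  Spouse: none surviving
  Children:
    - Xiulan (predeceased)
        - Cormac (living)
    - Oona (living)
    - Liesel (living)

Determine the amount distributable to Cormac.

The entire $49,500 passes to the descendants.
That amount ($49,500) is divided into 3 shares of $16,500: Oona and Liesel each take $16,500; Xiulan's $16,500 share passes to Xiulan's issue.
Xiulan's share ($16,500) passes entirely to Cormac.

Cormac receives $16,500.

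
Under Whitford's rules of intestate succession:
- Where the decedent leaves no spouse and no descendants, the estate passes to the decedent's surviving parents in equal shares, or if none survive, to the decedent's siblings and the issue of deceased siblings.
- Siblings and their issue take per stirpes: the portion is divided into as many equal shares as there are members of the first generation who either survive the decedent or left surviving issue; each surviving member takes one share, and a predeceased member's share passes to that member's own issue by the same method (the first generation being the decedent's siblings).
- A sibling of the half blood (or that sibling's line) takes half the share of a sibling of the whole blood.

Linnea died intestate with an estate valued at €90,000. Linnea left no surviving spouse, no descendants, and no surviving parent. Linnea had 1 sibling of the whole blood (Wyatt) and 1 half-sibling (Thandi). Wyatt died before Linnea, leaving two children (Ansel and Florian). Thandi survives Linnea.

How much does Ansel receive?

Ansel receives €30,000.

The entire €90,000 passes to the siblings and their issue.
Counting each half-blood sibling's line as half a unit, there are 3/2 units in €90,000, so one unit is €60,000. Whole-blood lines (Wyatt) take €60,000 each; half-blood lines (Thandi) take €30,000 each.
Wyatt's share (€60,000) is divided into 2 shares of €30,000: Ansel and Florian each take €30,000.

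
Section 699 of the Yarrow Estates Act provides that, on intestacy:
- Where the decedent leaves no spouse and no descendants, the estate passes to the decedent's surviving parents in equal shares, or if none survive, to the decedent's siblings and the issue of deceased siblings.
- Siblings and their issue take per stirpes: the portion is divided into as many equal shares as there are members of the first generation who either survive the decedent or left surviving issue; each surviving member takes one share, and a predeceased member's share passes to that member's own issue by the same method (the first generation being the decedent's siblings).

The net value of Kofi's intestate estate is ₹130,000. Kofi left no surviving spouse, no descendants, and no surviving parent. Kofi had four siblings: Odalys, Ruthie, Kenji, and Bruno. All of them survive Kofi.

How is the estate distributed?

The entire ₹130,000 passes to the siblings and their issue.
That amount (₹130,000) is divided into 4 shares of ₹32,500: Odalys, Ruthie, Kenji, and Bruno each take ₹32,500.

Odalys: ₹32,500; Ruthie: ₹32,500; Kenji: ₹32,500; Bruno: ₹32,500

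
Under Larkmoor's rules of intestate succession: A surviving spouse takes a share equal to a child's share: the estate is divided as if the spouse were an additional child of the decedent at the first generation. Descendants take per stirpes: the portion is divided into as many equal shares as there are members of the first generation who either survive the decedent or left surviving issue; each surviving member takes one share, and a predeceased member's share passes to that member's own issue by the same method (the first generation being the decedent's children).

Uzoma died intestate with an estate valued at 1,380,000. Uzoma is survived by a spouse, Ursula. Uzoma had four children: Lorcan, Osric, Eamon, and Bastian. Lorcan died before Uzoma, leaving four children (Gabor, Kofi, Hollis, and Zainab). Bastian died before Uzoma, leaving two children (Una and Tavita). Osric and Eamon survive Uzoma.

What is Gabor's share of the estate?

The spouse counts as an additional share at the children's level, so there are 5 primary shares of 276,000. Ursula takes one such share (276,000).
The children's combined portion (1,104,000) is divided into 4 shares of 276,000: Osric and Eamon each take 276,000; Lorcan's 276,000 share passes to Lorcan's issue; Bastian's 276,000 share passes to Bastian's issue.
Lorcan's share (276,000) is divided into 4 shares of 69,000: Gabor, Kofi, Hollis, and Zainab each take 69,000.
Bastian's share (276,000) is divided into 2 shares of 138,000: Una and Tavita each take 138,000.

Gabor receives 69,000.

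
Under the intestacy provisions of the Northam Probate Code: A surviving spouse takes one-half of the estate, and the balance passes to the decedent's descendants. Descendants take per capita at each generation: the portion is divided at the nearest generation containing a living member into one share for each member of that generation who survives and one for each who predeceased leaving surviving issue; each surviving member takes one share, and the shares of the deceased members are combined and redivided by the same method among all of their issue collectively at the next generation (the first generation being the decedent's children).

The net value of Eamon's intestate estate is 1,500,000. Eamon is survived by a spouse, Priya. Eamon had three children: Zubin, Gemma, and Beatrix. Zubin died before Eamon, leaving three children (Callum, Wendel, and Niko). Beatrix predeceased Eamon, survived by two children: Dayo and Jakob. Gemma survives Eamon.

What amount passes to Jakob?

Priya takes one-half of 1,500,000 = 750,000. The remaining 750,000 passes to the descendants.
The descendants' portion (750,000) is divided at the children's generation into 3 shares of 250,000. Gemma takes 250,000. The 2 shares of the deceased (Zubin and Beatrix) are combined into a pool of 500,000.
That pool (500,000) is divided at the grandchildren's generation equally among Callum, Wendel, Niko, Dayo, and Jakob: 100,000 each.

Jakob receives 100,000.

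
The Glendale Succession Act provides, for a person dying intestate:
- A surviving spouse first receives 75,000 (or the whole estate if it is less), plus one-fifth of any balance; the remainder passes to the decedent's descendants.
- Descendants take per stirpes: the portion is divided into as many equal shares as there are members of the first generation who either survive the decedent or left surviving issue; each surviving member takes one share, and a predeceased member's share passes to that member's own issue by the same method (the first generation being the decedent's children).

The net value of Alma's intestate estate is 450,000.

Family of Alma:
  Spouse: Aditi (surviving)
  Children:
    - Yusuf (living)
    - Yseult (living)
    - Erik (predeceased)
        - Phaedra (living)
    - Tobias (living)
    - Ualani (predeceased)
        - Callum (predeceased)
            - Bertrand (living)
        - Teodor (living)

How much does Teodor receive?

Aditi first takes 75,000, leaving a balance of 375,000. Aditi then takes one-fifth of the balance (75,000), for a total of 150,000. The remaining 300,000 passes to the descendants.
The descendants' portion (300,000) is divided into 5 shares of 60,000: Yusuf, Yseult, and Tobias each take 60,000; Erik's 60,000 share passes to Erik's issue; Ualani's 60,000 share passes to Ualani's issue.
Erik's share (60,000) passes entirely to Phaedra.
Ualani's share (60,000) is divided into 2 shares of 30,000: Teodor takes 30,000; Callum's 30,000 share passes to Callum's issue.
Callum's share (30,000) passes entirely to Bertrand.

Teodor receives 30,000.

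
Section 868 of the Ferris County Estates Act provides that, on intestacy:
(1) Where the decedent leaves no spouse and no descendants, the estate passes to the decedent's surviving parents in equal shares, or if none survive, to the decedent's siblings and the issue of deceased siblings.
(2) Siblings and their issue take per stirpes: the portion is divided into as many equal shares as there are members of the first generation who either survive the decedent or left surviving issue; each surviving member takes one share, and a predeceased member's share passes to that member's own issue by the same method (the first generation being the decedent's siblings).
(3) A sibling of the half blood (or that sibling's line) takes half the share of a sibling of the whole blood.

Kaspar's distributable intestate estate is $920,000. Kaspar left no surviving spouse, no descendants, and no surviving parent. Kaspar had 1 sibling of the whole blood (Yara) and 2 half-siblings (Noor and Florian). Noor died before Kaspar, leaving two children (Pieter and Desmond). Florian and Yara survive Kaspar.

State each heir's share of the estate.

The entire $920,000 passes to the siblings and their issue.
Counting each half-blood sibling's line as half a unit, there are 2 units in $920,000, so one unit is $460,000. Whole-blood lines (Yara) take $460,000 each; half-blood lines (Noor and Florian) take $230,000 each.
Noor's share ($230,000) is divided into 2 shares of $115,000: Pieter and Desmond each take $115,000.

Pieter: $115,000; Desmond: $115,000; Florian: $230,000; Yara: $460,000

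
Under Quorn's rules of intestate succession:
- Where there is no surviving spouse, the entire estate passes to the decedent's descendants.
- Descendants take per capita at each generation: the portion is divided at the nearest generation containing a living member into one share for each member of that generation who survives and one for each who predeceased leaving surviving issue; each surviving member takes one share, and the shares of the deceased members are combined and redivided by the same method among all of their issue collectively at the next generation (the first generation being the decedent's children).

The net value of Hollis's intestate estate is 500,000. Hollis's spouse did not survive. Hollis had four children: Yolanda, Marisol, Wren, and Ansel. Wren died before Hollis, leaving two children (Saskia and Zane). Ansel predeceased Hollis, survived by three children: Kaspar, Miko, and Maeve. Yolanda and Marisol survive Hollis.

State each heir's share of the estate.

Yolanda: 125,000; Marisol: 125,000; Saskia: 50,000; Zane: 50,000; Kaspar: 50,000; Miko: 50,000; Maeve: 50,000

The entire 500,000 passes to the descendants.
That amount (500,000) is divided at the children's generation into 4 shares of 125,000. Yolanda and Marisol each take 125,000. The 2 shares of the deceased (Wren and Ansel) are combined into a pool of 250,000.
That pool (250,000) is divided at the grandchildren's generation equally among Saskia, Zane, Kaspar, Miko, and Maeve: 50,000 each.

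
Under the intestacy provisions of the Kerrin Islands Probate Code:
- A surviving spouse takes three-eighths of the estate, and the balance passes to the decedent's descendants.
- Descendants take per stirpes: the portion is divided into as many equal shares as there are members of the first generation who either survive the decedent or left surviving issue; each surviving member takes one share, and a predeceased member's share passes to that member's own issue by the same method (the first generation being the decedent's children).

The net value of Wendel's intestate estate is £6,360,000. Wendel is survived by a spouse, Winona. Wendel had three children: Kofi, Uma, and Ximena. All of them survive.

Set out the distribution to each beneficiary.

Winona takes three-eighths of £6,360,000 = £2,385,000. The remaining £3,975,000 passes to the descendants.
The descendants' portion (£3,975,000) is divided into 3 shares of £1,325,000: Kofi, Uma, and Ximena each take £1,325,000.

Winona: £2,385,000; Kofi: £1,325,000; Uma: £1,325,000; Ximena: £1,325,000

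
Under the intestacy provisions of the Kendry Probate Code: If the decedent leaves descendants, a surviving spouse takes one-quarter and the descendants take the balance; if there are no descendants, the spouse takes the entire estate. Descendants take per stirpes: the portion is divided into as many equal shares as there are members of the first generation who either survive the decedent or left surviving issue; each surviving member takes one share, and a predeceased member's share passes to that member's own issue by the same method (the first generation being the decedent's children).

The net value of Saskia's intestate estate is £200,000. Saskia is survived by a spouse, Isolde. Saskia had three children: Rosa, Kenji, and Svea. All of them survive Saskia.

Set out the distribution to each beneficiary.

Isolde takes one-quarter of £200,000 = £50,000. The remaining £150,000 passes to the descendants.
The descendants' portion (£150,000) is divided into 3 shares of £50,000: Rosa, Kenji, and Svea each take £50,000.

Isolde: £50,000; Rosa: £50,000; Kenji: £50,000; Svea: £50,000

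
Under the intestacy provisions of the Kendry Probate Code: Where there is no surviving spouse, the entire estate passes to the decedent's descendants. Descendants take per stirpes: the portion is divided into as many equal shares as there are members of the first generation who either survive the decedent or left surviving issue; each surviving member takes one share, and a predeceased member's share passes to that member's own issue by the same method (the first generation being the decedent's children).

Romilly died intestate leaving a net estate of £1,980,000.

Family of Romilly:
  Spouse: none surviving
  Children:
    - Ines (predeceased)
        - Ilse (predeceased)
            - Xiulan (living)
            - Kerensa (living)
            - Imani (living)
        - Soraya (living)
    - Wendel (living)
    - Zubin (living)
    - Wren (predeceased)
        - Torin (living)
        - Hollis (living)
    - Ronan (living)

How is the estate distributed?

The entire £1,980,000 passes to the descendants.
That amount (£1,980,000) is divided into 5 shares of £396,000: Wendel, Zubin, and Ronan each take £396,000; Ines's £396,000 share passes to Ines's issue; Wren's £396,000 share passes to Wren's issue.
Ines's share (£396,000) is divided into 2 shares of £198,000: Soraya takes £198,000; Ilse's £198,000 share passes to Ilse's issue.
Ilse's share (£198,000) is divided into 3 shares of £66,000: Xiulan, Kerensa, and Imani each take £66,000.
Wren's share (£396,000) is divided into 2 shares of £198,000: Torin and Hollis each take £198,000.

Xiulan: £66,000; Kerensa: £66,000; Imani: £66,000; Soraya: £198,000; Wendel: £396,000; Zubin: £396,000; Torin: £198,000; Hollis: £198,000; Ronan: £396,000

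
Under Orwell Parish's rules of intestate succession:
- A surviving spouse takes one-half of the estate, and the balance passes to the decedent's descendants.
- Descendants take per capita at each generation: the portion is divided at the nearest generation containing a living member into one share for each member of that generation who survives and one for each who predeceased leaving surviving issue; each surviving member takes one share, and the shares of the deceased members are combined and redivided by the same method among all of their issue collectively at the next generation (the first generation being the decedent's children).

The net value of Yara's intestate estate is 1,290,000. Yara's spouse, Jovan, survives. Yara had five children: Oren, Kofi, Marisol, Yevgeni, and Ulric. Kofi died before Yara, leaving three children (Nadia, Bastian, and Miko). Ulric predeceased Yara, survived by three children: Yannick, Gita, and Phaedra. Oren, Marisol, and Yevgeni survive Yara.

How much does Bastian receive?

Jovan takes one-half of 1,290,000 = 645,000. The remaining 645,000 passes to the descendants.
The descendants' portion (645,000) is divided at the children's generation into 5 shares of 129,000. Oren, Marisol, and Yevgeni each take 129,000. The 2 shares of the deceased (Kofi and Ulric) are combined into a pool of 258,000.
That pool (258,000) is divided at the grandchildren's generation equally among Nadia, Bastian, Miko, Yannick, Gita, and Phaedra: 43,000 each.

Bastian receives 43,000.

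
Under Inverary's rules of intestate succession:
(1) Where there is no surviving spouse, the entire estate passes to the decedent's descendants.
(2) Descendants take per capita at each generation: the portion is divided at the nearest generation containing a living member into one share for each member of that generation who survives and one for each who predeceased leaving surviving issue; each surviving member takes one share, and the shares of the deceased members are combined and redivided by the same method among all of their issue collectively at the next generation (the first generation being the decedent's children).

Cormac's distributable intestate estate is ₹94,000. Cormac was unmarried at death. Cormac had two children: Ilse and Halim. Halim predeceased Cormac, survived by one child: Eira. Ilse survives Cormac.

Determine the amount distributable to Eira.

Eira receives ₹47,000.

The entire ₹94,000 passes to the descendants.
That amount (₹94,000) is divided at the children's generation into 2 shares of ₹47,000. Ilse takes ₹47,000. The remaining share for the deceased Halim (₹47,000) is carried to the next generation.
That pool (₹47,000) passes entirely to Eira, the sole taker at the grandchildren's generation.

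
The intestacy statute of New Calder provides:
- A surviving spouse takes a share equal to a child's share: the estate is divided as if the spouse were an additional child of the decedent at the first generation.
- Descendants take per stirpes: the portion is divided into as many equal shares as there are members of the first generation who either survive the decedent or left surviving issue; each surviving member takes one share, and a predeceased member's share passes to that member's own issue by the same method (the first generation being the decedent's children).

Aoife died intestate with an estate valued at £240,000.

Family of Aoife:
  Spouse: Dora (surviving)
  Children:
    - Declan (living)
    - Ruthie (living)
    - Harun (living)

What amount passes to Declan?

The spouse counts as an additional share at the children's level, so there are 4 primary shares of £60,000. Dora takes one such share (£60,000).
The children's combined portion (£180,000) is divided into 3 shares of £60,000: Declan, Ruthie, and Harun each take £60,000.

Declan receives £60,000.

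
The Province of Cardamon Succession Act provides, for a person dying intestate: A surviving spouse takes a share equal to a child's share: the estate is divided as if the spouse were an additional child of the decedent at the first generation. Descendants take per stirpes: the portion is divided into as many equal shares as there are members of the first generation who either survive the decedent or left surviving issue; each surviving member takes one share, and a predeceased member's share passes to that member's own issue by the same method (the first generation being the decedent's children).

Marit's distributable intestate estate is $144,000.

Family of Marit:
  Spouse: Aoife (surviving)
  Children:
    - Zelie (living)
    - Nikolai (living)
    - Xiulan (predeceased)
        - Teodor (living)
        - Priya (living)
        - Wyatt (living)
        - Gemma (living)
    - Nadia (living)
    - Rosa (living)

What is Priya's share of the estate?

The spouse counts as an additional share at the children's level, so there are 6 primary shares of $24,000. Aoife takes one such share ($24,000).
The children's combined portion ($120,000) is divided into 5 shares of $24,000: Zelie, Nikolai, Nadia, and Rosa each take $24,000; Xiulan's $24,000 share passes to Xiulan's issue.
Xiulan's share ($24,000) is divided into 4 shares of $6,000: Teodor, Priya, Wyatt, and Gemma each take $6,000.

Priya receives $6,000.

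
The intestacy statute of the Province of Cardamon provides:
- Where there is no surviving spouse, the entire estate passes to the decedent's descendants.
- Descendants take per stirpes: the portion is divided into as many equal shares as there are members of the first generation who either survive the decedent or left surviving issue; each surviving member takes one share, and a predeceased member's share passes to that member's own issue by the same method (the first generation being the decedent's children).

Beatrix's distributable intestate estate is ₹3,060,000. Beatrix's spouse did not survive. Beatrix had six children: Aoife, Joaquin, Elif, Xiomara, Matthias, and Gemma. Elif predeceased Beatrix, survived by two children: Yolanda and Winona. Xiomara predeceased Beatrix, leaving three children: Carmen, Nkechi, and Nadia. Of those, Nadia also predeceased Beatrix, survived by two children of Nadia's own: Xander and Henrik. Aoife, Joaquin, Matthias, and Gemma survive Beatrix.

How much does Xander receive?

Xander receives ₹85,000.

The entire ₹3,060,000 passes to the descendants.
That amount (₹3,060,000) is divided into 6 shares of ₹510,000: Aoife, Joaquin, Matthias, and Gemma each take ₹510,000; Elif's ₹510,000 share passes to Elif's issue; Xiomara's ₹510,000 share passes to Xiomara's issue.
Elif's share (₹510,000) is divided into 2 shares of ₹255,000: Yolanda and Winona each take ₹255,000.
Xiomara's share (₹510,000) is divided into 3 shares of ₹170,000: Carmen and Nkechi each take ₹170,000; Nadia's ₹170,000 share passes to Nadia's issue.
Nadia's share (₹170,000) is divided into 2 shares of ₹85,000: Xander and Henrik each take ₹85,000.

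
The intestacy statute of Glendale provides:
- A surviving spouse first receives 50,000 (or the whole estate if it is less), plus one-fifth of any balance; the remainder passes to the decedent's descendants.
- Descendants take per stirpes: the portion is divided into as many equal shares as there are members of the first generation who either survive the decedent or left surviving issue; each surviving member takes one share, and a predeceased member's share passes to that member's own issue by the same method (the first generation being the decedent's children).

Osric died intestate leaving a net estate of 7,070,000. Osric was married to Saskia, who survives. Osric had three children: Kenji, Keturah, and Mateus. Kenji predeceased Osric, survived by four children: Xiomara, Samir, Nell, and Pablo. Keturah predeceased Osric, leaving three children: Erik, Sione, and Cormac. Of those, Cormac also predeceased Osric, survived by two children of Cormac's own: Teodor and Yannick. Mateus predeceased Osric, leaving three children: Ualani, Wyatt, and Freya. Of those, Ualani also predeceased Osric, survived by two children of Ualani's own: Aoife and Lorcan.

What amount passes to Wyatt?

Wyatt receives 624,000.

Saskia first takes 50,000, leaving a balance of 7,020,000. Saskia then takes one-fifth of the balance (1,404,000), for a total of 1,454,000. The remaining 5,616,000 passes to the descendants.
The descendants' portion (5,616,000) is divided into 3 shares of 1,872,000: Kenji's 1,872,000 share passes to Kenji's issue; Keturah's 1,872,000 share passes to Keturah's issue; Mateus's 1,872,000 share passes to Mateus's issue.
Kenji's share (1,872,000) is divided into 4 shares of 468,000: Xiomara, Samir, Nell, and Pablo each take 468,000.
Keturah's share (1,872,000) is divided into 3 shares of 624,000: Erik and Sione each take 624,000; Cormac's 624,000 share passes to Cormac's issue.
Cormac's share (624,000) is divided into 2 shares of 312,000: Teodor and Yannick each take 312,000.
Mateus's share (1,872,000) is divided into 3 shares of 624,000: Wyatt and Freya each take 624,000; Ualani's 624,000 share passes to Ualani's issue.
Ualani's share (624,000) is divided into 2 shares of 312,000: Aoife and Lorcan each take 312,000.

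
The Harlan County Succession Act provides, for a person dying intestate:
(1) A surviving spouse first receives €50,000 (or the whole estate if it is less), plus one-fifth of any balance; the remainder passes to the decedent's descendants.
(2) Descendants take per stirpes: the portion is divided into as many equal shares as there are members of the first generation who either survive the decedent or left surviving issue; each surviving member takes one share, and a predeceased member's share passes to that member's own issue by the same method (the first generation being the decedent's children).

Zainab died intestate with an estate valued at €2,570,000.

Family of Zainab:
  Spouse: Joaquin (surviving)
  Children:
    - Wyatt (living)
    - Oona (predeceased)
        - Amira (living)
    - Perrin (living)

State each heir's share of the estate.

Joaquin: €554,000; Wyatt: €672,000; Amira: €672,000; Perrin: €672,000

Joaquin first takes €50,000, leaving a balance of €2,520,000. Joaquin then takes one-fifth of the balance (€504,000), for a total of €554,000. The remaining €2,016,000 passes to the descendants.
The descendants' portion (€2,016,000) is divided into 3 shares of €672,000: Wyatt and Perrin each take €672,000; Oona's €672,000 share passes to Oona's issue.
Oona's share (€672,000) passes entirely to Amira.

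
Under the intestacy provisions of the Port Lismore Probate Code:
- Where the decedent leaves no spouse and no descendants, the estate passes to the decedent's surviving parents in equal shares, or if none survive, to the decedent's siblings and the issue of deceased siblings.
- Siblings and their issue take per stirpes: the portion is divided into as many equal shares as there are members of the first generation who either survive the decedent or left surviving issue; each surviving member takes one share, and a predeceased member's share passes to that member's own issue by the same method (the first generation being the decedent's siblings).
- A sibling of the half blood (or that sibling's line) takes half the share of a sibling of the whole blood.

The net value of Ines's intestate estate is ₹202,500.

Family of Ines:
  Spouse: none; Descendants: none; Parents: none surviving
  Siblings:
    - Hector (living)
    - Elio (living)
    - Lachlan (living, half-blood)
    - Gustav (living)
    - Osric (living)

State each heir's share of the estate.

Hector: ₹45,000; Elio: ₹45,000; Lachlan: ₹22,500; Gustav: ₹45,000; Osric: ₹45,000

The entire ₹202,500 passes to the siblings and their issue.
Counting each half-blood sibling's line as half a unit, there are 9/2 units in ₹202,500, so one unit is ₹45,000. Whole-blood lines (Hector, Elio, Gustav, and Osric) take ₹45,000 each; half-blood lines (Lachlan) take ₹22,500 each.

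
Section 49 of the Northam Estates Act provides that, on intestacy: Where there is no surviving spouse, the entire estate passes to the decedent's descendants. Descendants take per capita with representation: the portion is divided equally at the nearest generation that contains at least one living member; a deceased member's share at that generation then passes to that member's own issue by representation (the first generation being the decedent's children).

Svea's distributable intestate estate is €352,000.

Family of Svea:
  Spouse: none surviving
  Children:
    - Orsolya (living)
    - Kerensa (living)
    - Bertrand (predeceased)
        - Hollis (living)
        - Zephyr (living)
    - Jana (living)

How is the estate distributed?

Orsolya: €88,000; Kerensa: €88,000; Hollis: €44,000; Zephyr: €44,000; Jana: €88,000

The entire €352,000 passes to the descendants.
That amount (€352,000) is divided into 4 shares of €88,000: Orsolya, Kerensa, and Jana each take €88,000; Bertrand's €88,000 share passes to Bertrand's issue.
Bertrand's share (€88,000) is divided into 2 shares of €44,000: Hollis and Zephyr each take €44,000.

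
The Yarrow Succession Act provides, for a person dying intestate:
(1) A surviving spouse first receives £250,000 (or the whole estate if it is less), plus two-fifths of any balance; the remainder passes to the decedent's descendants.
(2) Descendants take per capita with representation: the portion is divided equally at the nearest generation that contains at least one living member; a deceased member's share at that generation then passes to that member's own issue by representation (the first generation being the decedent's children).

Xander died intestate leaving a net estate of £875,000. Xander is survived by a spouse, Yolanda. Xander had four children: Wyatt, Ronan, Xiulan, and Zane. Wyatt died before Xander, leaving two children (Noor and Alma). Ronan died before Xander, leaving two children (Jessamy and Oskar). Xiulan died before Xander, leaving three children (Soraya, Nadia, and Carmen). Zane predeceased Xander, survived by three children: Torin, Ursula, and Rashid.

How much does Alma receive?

Yolanda first takes £250,000, leaving a balance of £625,000. Yolanda then takes two-fifths of the balance (£250,000), for a total of £500,000. The remaining £375,000 passes to the descendants.
No child survives, so the initial division is made at the grandchildren's generation.
The descendants' portion (£375,000) is divided into 10 shares of £37,500: Noor, Alma, Jessamy, Oskar, Soraya, Nadia, Carmen, Torin, Ursula, and Rashid each take £37,500.

Alma receives £37,500.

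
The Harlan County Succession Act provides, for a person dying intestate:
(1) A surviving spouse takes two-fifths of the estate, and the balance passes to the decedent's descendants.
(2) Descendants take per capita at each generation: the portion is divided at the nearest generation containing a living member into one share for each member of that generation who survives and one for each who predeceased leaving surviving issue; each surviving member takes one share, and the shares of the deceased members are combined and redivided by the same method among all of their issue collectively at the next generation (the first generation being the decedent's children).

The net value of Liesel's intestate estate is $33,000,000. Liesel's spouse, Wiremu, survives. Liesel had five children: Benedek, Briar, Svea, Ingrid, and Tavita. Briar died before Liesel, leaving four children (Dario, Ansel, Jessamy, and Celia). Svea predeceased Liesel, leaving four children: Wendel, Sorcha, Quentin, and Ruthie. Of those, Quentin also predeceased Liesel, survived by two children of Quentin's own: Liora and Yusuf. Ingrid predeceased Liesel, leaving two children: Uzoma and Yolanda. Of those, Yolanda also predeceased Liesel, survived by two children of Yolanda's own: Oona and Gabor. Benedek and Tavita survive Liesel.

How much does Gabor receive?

Gabor receives $594,000.

Wiremu takes two-fifths of $33,000,000 = $13,200,000. The remaining $19,800,000 passes to the descendants.
The descendants' portion ($19,800,000) is divided at the children's generation into 5 shares of $3,960,000. Benedek and Tavita each take $3,960,000. The 3 shares of the deceased (Briar, Svea, and Ingrid) are combined into a pool of $11,880,000.
That pool ($11,880,000) is divided at the grandchildren's generation into 10 shares of $1,188,000. Dario, Ansel, Jessamy, Celia, Wendel, Sorcha, Ruthie, and Uzoma each take $1,188,000. The 2 shares of the deceased (Quentin and Yolanda) are combined into a pool of $2,376,000.
That pool ($2,376,000) is divided at the great-grandchildren's generation equally among Liora, Yusuf, Oona, and Gabor: $594,000 each.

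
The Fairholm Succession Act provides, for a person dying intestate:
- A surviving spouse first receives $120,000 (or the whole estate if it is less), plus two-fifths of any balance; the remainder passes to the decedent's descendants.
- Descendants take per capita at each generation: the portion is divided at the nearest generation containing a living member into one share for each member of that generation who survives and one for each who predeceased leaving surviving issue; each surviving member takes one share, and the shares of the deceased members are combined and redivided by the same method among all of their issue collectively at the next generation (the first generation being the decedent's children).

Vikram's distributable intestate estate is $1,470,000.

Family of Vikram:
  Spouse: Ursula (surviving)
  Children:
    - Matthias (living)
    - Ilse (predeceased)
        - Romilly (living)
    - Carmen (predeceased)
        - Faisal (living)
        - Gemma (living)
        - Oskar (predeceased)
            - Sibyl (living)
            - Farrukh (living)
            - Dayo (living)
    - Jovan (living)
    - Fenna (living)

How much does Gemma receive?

Gemma receives $81,000.

Ursula first takes $120,000, leaving a balance of $1,350,000. Ursula then takes two-fifths of the balance ($540,000), for a total of $660,000. The remaining $810,000 passes to the descendants.
The descendants' portion ($810,000) is divided at the children's generation into 5 shares of $162,000. Matthias, Jovan, and Fenna each take $162,000. The 2 shares of the deceased (Ilse and Carmen) are combined into a pool of $324,000.
That pool ($324,000) is divided at the grandchildren's generation into 4 shares of $81,000. Romilly, Faisal, and Gemma each take $81,000. The remaining share for the deceased Oskar ($81,000) is carried to the next generation.
That pool ($81,000) is divided at the great-grandchildren's generation equally among Sibyl, Farrukh, and Dayo: $27,000 each.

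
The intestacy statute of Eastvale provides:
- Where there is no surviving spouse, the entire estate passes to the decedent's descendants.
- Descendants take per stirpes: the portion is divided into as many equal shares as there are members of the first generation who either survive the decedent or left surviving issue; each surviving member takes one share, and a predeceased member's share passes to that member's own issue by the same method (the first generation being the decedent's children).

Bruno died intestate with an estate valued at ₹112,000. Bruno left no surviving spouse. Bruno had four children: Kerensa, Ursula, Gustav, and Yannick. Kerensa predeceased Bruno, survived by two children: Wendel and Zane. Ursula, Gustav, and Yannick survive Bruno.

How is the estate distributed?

Wendel: ₹14,000; Zane: ₹14,000; Ursula: ₹28,000; Gustav: ₹28,000; Yannick: ₹28,000

The entire ₹112,000 passes to the descendants.
That amount (₹112,000) is divided into 4 shares of ₹28,000: Ursula, Gustav, and Yannick each take ₹28,000; Kerensa's ₹28,000 share passes to Kerensa's issue.
Kerensa's share (₹28,000) is divided into 2 shares of ₹14,000: Wendel and Zane each take ₹14,000.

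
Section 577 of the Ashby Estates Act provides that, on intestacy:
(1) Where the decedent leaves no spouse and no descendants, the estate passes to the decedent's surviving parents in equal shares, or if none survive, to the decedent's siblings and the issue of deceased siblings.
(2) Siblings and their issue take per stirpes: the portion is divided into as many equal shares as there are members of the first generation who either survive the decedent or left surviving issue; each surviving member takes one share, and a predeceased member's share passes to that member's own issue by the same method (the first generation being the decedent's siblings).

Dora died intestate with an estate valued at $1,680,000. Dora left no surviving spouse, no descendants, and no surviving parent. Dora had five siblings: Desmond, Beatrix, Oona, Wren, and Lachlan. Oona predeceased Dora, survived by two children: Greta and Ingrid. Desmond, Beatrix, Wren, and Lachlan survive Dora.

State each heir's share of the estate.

Desmond: $336,000; Beatrix: $336,000; Greta: $168,000; Ingrid: $168,000; Wren: $336,000; Lachlan: $336,000

The entire $1,680,000 passes to the siblings and their issue.
That amount ($1,680,000) is divided into 5 shares of $336,000: Desmond, Beatrix, Wren, and Lachlan each take $336,000; Oona's $336,000 share passes to Oona's issue.
Oona's share ($336,000) is divided into 2 shares of $168,000: Greta and Ingrid each take $168,000.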